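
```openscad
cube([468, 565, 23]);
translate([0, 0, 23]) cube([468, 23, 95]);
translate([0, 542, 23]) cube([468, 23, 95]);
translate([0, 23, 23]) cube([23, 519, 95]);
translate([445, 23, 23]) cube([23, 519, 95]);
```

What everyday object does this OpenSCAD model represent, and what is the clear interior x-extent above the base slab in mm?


An open box. The internal width is 422 mm.

A 468×565 base slab with four walls standing on it — an open box. The base is 468 mm wide and the walls are 23 mm thick, so the internal width is 468 − 2 × 23 = 422 mm.


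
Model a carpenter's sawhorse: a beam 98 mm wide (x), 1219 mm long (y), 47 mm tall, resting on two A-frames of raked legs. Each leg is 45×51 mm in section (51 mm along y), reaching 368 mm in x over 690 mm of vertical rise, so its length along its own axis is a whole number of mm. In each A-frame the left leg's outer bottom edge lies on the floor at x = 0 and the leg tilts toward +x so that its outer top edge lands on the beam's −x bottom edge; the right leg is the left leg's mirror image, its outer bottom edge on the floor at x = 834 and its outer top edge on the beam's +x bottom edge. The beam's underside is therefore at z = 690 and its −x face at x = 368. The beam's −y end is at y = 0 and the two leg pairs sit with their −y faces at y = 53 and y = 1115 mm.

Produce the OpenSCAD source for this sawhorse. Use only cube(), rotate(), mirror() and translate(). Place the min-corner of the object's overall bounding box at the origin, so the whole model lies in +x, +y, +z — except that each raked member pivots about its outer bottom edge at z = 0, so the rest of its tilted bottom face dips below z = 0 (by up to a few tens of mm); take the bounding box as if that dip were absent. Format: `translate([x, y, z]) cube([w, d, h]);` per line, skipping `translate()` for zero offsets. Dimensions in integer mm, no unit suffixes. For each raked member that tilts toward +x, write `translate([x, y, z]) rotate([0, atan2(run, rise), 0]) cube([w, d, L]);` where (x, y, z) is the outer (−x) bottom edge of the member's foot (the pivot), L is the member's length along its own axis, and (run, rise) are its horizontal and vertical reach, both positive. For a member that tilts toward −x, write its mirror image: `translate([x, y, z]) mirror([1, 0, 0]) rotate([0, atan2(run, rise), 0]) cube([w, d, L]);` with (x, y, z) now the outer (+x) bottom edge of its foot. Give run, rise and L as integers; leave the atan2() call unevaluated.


// leg length = √(368² + 690²) = 782
// right-leg outer foot x = 2·368 + 98 = 834
// beam min-corner = (368, 0, 690)
translate([368, 0, 690]) cube([98, 1219, 47]);
translate([0, 53, 0]) rotate([0, atan2(368, 690), 0]) cube([45, 51, 782]);
translate([834, 53, 0]) mirror([1, 0, 0]) rotate([0, atan2(368, 690), 0]) cube([45, 51, 782]);
translate([0, 1115, 0]) rotate([0, atan2(368, 690), 0]) cube([45, 51, 782]);
translate([834, 1115, 0]) mirror([1, 0, 0]) rotate([0, atan2(368, 690), 0]) cube([45, 51, 782]);


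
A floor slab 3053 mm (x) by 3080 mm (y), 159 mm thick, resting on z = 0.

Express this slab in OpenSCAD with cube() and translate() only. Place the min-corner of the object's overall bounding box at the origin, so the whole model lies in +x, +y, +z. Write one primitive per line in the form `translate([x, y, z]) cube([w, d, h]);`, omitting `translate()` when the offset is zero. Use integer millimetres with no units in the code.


cube([3053, 3080, 159]);


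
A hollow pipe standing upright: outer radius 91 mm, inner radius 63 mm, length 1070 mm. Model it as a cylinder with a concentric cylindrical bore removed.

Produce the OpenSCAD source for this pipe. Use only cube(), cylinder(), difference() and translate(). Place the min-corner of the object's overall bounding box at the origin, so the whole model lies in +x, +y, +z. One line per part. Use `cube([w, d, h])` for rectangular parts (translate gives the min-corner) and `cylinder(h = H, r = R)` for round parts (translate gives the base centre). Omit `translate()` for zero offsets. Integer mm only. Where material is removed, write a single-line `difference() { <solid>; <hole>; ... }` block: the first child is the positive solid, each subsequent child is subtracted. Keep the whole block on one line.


difference() { translate([91, 91, 0]) cylinder(h = 1070, r = 91); translate([91, 91, 0]) cylinder(h = 1070, r = 63); }


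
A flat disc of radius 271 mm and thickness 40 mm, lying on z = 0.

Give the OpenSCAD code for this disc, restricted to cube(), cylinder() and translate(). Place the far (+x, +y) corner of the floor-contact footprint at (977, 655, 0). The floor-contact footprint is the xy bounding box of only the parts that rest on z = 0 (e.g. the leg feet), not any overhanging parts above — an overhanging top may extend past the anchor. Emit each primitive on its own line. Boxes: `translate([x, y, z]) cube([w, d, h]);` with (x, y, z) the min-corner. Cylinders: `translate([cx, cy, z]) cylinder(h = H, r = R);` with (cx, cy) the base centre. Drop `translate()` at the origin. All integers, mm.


translate([706, 384, 0]) cylinder(h = 40, r = 271);


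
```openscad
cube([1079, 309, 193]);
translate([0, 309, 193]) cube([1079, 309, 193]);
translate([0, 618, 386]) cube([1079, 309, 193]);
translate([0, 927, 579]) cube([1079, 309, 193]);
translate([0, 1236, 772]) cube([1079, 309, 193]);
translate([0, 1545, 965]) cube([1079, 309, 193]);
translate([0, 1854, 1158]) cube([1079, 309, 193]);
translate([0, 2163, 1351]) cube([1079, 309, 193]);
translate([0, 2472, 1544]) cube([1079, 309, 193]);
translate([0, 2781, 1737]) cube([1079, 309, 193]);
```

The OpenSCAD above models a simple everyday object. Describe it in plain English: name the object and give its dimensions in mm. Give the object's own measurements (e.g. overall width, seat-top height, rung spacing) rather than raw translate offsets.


A straight staircase of 10 solid steps. Each step is 1079 mm wide (x), 309 mm deep (y, the going) and 193 mm tall (the rise). The first step rests on the floor; each subsequent step sits one going further in +y and one rise higher in +z, directly behind and above the previous step with no overlap.


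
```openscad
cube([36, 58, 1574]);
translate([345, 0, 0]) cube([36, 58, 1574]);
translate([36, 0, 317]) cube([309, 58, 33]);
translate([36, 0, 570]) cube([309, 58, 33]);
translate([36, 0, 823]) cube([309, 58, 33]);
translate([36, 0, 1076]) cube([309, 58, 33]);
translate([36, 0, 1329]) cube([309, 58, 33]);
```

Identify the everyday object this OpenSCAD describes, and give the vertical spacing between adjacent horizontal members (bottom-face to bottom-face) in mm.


A ladder. The rung spacing is 253 mm.

Two tall 36×58 posts with 5 short bars between them — a ladder. Adjacent rungs sit at z = 317 and z = 570, so the spacing is 570 − 317 = 253 mm.


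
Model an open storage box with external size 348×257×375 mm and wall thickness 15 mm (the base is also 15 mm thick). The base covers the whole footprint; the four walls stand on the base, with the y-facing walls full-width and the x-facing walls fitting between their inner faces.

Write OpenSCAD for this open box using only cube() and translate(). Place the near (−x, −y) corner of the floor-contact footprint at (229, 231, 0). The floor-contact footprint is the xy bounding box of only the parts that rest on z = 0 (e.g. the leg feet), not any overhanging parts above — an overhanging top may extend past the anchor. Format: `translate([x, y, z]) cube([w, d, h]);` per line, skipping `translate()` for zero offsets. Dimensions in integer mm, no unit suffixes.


translate([229, 231, 0]) cube([348, 257, 15]);
translate([229, 231, 15]) cube([348, 15, 360]);
translate([229, 473, 15]) cube([348, 15, 360]);
translate([229, 246, 15]) cube([15, 227, 360]);
translate([562, 246, 15]) cube([15, 227, 360]);


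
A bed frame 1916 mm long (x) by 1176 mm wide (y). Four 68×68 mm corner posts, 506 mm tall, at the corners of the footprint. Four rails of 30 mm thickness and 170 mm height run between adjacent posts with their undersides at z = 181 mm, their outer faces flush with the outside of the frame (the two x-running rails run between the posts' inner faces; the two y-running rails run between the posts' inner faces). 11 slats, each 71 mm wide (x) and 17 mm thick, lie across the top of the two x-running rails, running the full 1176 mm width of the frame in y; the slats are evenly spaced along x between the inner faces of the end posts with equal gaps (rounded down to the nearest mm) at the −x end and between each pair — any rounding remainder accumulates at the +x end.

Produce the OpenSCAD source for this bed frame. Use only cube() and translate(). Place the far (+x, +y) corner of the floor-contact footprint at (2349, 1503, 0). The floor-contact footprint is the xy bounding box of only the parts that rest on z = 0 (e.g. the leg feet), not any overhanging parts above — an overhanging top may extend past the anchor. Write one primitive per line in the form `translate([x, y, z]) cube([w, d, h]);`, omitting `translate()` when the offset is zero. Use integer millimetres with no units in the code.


translate([433, 327, 0]) cube([68, 68, 506]);
translate([433, 1435, 0]) cube([68, 68, 506]);
translate([2281, 327, 0]) cube([68, 68, 506]);
translate([2281, 1435, 0]) cube([68, 68, 506]);
translate([501, 327, 181]) cube([1780, 30, 170]);
translate([501, 1473, 181]) cube([1780, 30, 170]);
translate([433, 395, 181]) cube([30, 1040, 170]);
translate([2319, 395, 181]) cube([30, 1040, 170]);
translate([584, 327, 351]) cube([71, 1176, 17]);
translate([738, 327, 351]) cube([71, 1176, 17]);
translate([892, 327, 351]) cube([71, 1176, 17]);
translate([1046, 327, 351]) cube([71, 1176, 17]);
translate([1200, 327, 351]) cube([71, 1176, 17]);
translate([1354, 327, 351]) cube([71, 1176, 17]);
translate([1508, 327, 351]) cube([71, 1176, 17]);
translate([1662, 327, 351]) cube([71, 1176, 17]);
translate([1816, 327, 351]) cube([71, 1176, 17]);
translate([1970, 327, 351]) cube([71, 1176, 17]);
translate([2124, 327, 351]) cube([71, 1176, 17]);


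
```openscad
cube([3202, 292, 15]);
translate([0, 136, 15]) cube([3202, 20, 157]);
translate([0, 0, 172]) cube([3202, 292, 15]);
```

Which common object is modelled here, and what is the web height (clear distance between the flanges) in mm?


An I-beam. The web height is 157 mm.

Two wide flanges with a thin centred web — an I-beam. Overall 187 mm minus two 15 mm flanges gives a web of 187 − 2·15 = 157 mm.


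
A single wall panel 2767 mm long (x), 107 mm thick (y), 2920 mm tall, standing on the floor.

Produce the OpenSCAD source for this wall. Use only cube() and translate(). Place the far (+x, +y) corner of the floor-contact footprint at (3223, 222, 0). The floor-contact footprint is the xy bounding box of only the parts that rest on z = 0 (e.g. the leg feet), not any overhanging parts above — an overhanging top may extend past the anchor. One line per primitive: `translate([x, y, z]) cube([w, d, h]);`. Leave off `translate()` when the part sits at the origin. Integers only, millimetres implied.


translate([456, 115, 0]) cube([2767, 107, 2920]);


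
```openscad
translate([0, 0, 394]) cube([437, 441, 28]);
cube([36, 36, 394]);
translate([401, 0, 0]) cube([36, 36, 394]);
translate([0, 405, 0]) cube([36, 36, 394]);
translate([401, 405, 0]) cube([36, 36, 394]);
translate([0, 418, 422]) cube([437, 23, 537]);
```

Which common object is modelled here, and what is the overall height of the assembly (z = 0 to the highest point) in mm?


A chair. The overall height is 959 mm.

A slab on four corner posts with a tall panel at the back — a chair. The seat slab sits at z = 394 with thickness 28, and the 537 mm backrest starts at the seat top, so the overall height is 394 + 28 + 537 = 959 mm.


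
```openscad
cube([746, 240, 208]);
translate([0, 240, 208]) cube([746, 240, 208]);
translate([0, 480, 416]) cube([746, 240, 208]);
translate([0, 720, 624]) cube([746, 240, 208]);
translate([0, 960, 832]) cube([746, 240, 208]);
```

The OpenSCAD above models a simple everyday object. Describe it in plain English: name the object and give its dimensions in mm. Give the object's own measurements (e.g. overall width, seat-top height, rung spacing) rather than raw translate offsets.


A straight staircase of 5 solid steps. Each step is 746 mm wide (x), 240 mm deep (y, the going) and 208 mm tall (the rise). The first step rests on the floor; each subsequent step sits one going further in +y and one rise higher in +z, directly behind and above the previous step with no overlap.


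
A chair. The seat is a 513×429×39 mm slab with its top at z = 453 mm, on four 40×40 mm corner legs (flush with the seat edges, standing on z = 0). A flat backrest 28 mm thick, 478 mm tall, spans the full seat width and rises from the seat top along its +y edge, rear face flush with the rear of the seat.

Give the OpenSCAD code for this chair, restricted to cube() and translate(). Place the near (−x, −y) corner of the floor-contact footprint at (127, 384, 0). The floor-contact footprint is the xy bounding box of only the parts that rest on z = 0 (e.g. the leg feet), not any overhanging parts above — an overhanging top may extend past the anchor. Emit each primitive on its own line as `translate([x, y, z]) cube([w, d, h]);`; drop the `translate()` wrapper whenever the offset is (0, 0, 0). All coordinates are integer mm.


translate([127, 384, 414]) cube([513, 429, 39]);
translate([127, 384, 0]) cube([40, 40, 414]);
translate([600, 384, 0]) cube([40, 40, 414]);
translate([127, 773, 0]) cube([40, 40, 414]);
translate([600, 773, 0]) cube([40, 40, 414]);
translate([127, 785, 453]) cube([513, 28, 478]);


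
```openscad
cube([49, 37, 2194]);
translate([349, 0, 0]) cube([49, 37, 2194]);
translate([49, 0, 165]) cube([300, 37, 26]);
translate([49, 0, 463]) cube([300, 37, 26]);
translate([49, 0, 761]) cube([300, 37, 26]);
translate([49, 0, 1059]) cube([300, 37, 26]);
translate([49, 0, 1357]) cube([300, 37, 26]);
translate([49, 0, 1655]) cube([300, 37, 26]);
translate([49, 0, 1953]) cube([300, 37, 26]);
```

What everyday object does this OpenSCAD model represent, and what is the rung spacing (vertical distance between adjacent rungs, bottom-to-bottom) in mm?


A ladder. The rung spacing is 298 mm.

Two tall 49×37 posts with 7 short bars between them — a ladder. Adjacent rungs sit at z = 165 and z = 463, so the spacing is 463 − 165 = 298 mm.


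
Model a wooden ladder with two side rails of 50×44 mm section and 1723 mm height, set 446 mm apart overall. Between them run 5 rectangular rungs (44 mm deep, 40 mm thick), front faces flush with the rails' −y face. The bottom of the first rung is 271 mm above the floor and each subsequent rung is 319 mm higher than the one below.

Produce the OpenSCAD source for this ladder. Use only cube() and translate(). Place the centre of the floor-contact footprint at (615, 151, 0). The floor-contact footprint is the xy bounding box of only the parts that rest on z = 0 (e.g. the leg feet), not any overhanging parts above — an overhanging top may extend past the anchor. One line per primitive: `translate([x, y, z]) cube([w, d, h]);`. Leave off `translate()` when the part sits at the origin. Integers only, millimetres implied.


translate([392, 129, 0]) cube([50, 44, 1723]);
translate([788, 129, 0]) cube([50, 44, 1723]);
translate([442, 129, 271]) cube([346, 44, 40]);
translate([442, 129, 590]) cube([346, 44, 40]);
translate([442, 129, 909]) cube([346, 44, 40]);
translate([442, 129, 1228]) cube([346, 44, 40]);
translate([442, 129, 1547]) cube([346, 44, 40]);


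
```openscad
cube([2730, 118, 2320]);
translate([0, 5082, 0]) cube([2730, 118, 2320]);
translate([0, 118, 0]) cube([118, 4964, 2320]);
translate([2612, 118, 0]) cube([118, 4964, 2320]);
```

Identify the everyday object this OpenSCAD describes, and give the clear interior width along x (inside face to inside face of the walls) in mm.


A house (or room) frame. The interior width is 2494 mm.

Four 2320 mm walls enclosing a rectangle with no floor or roof — a room or house frame. Outside width is 2730 mm and wall thickness is 118 mm, so the interior width is 2730 − 2 × 118 = 2494 mm.


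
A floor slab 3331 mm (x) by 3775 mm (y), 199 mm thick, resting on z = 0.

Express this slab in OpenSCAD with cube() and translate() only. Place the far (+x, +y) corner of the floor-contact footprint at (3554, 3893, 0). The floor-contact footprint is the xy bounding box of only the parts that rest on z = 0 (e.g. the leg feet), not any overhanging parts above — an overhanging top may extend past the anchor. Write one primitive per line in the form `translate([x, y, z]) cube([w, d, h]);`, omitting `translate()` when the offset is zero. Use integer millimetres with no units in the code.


translate([223, 118, 0]) cube([3331, 3775, 199]);


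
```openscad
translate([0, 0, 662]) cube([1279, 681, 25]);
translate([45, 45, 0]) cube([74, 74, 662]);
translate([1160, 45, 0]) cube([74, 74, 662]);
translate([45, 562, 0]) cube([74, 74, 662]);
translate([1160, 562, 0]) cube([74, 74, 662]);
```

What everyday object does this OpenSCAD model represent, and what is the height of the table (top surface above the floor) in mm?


A table. The table height is 687 mm.

A 1279×681×25 slab sits at z = 662 on four 74 mm square posts — a table. The top surface is at 662 + 25 = 687 mm.


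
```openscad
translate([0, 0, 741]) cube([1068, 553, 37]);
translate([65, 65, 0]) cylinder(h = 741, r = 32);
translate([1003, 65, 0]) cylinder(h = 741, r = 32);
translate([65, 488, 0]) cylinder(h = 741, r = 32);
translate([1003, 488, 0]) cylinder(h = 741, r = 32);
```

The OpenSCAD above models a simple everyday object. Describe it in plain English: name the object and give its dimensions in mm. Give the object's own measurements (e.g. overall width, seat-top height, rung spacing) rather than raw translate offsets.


A rectangular dining table. The top is 1068×553×37 mm with its upper surface at z = 778 mm. It stands on four round legs of 64 mm diameter, each leg's bounding box inset 33 mm from the nearest pair of top edges, running from the floor to the underside of the top.


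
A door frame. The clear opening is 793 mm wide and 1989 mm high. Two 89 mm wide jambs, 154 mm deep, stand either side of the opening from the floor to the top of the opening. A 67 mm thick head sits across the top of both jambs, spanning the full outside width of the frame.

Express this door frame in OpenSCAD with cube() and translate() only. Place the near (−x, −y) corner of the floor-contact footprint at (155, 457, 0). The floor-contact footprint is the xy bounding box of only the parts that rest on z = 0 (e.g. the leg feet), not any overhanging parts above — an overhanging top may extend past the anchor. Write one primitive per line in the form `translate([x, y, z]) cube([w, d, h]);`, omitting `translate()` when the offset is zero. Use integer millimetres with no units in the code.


translate([155, 457, 0]) cube([89, 154, 1989]);
translate([1037, 457, 0]) cube([89, 154, 1989]);
translate([155, 457, 1989]) cube([971, 154, 67]);


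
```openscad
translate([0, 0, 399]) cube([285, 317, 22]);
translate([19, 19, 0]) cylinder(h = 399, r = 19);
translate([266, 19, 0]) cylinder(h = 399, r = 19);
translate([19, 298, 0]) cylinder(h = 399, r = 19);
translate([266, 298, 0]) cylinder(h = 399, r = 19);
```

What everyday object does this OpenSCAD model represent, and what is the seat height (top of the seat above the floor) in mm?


A stool. The seat height is 421 mm.

A 285×317×22 slab at z = 399 on four corner cylinders — a stool. The seat top is 399 + 22 = 421 mm.


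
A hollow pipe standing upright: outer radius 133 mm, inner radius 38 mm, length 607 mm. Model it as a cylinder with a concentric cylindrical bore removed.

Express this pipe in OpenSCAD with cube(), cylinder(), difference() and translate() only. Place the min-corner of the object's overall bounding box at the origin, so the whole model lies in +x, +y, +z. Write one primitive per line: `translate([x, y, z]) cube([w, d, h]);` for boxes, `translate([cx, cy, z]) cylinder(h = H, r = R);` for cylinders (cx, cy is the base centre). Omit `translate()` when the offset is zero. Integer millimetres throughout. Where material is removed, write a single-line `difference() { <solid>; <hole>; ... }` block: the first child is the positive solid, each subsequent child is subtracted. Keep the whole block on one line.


difference() { translate([133, 133, 0]) cylinder(h = 607, r = 133); translate([133, 133, 0]) cylinder(h = 607, r = 38); }


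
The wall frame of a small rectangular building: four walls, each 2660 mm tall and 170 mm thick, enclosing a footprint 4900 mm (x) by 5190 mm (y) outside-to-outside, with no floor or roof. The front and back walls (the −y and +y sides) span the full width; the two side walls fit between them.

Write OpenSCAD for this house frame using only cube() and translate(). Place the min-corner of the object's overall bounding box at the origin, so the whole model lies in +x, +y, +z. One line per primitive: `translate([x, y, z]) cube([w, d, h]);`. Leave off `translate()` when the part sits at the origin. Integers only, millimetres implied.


cube([4900, 170, 2660]);
translate([0, 5020, 0]) cube([4900, 170, 2660]);
translate([0, 170, 0]) cube([170, 4850, 2660]);
translate([4730, 170, 0]) cube([170, 4850, 2660]);


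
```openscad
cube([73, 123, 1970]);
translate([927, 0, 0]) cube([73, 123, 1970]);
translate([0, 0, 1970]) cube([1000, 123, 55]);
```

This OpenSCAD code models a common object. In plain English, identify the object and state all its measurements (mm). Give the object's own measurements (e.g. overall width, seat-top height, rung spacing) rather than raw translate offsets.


A door frame. The clear opening is 854 mm wide and 1970 mm high. Two 73 mm wide jambs, 123 mm deep, stand either side of the opening from the floor to the top of the opening. A 55 mm thick head sits across the top of both jambs, spanning the full outside width of the frame.


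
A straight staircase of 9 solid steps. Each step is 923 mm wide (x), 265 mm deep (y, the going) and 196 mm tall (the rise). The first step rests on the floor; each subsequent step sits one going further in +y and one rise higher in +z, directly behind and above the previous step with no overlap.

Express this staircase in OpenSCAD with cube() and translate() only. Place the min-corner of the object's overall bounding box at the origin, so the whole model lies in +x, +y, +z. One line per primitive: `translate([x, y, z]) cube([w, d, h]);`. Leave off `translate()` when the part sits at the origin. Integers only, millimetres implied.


cube([923, 265, 196]);
translate([0, 265, 196]) cube([923, 265, 196]);
translate([0, 530, 392]) cube([923, 265, 196]);
translate([0, 795, 588]) cube([923, 265, 196]);
translate([0, 1060, 784]) cube([923, 265, 196]);
translate([0, 1325, 980]) cube([923, 265, 196]);
translate([0, 1590, 1176]) cube([923, 265, 196]);
translate([0, 1855, 1372]) cube([923, 265, 196]);
translate([0, 2120, 1568]) cube([923, 265, 196]);


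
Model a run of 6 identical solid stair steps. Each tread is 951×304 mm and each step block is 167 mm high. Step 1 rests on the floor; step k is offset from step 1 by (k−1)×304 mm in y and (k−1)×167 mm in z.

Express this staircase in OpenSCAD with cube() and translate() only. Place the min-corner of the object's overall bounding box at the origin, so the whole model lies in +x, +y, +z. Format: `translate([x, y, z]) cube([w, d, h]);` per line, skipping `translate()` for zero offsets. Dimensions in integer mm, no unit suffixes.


cube([951, 304, 167]);
translate([0, 304, 167]) cube([951, 304, 167]);
translate([0, 608, 334]) cube([951, 304, 167]);
translate([0, 912, 501]) cube([951, 304, 167]);
translate([0, 1216, 668]) cube([951, 304, 167]);
translate([0, 1520, 835]) cube([951, 304, 167]);


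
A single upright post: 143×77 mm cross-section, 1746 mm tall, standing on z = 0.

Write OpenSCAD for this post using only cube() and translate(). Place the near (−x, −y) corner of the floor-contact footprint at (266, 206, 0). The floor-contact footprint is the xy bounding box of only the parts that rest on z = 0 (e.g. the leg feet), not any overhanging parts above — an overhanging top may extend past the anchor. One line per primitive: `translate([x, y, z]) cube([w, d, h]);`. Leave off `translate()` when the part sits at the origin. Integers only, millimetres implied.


translate([266, 206, 0]) cube([143, 77, 1746]);


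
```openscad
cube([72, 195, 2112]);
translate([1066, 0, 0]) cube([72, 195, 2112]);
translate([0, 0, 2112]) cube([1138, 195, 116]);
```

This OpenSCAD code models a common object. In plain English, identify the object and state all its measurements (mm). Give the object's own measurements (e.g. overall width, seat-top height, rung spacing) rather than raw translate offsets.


A door frame. The clear opening is 994 mm wide and 2112 mm high. Two 72 mm wide jambs, 195 mm deep, stand either side of the opening from the floor to the top of the opening. A 116 mm thick head sits across the top of both jambs, spanning the full outside width of the frame.


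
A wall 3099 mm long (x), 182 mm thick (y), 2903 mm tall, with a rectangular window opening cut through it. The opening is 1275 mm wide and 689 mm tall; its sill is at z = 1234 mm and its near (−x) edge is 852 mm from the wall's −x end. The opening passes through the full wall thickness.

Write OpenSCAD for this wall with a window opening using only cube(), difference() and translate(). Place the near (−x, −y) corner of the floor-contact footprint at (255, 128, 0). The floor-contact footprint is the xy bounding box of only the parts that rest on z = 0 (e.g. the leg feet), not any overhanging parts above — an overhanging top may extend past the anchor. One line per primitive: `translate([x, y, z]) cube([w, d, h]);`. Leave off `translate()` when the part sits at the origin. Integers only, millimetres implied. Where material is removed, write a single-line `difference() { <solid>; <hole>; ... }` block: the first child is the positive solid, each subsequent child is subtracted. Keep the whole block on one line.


difference() { translate([255, 128, 0]) cube([3099, 182, 2903]); translate([1107, 128, 1234]) cube([1275, 182, 689]); }


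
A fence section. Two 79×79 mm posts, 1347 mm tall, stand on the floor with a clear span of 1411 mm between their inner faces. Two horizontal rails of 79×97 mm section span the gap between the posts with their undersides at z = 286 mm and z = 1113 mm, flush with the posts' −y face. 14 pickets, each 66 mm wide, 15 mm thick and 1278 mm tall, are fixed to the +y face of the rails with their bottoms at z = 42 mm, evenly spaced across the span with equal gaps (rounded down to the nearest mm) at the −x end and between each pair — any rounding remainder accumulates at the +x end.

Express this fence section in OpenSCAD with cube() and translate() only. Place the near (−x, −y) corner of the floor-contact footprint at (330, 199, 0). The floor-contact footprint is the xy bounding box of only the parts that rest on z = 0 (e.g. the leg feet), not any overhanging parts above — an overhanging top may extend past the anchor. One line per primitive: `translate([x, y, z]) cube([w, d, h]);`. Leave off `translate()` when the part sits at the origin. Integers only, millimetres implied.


translate([330, 199, 0]) cube([79, 79, 1347]);
translate([1820, 199, 0]) cube([79, 79, 1347]);
translate([409, 199, 286]) cube([1411, 79, 97]);
translate([409, 199, 1113]) cube([1411, 79, 97]);
translate([441, 278, 42]) cube([66, 15, 1278]);
translate([539, 278, 42]) cube([66, 15, 1278]);
translate([637, 278, 42]) cube([66, 15, 1278]);
translate([735, 278, 42]) cube([66, 15, 1278]);
translate([833, 278, 42]) cube([66, 15, 1278]);
translate([931, 278, 42]) cube([66, 15, 1278]);
translate([1029, 278, 42]) cube([66, 15, 1278]);
translate([1127, 278, 42]) cube([66, 15, 1278]);
translate([1225, 278, 42]) cube([66, 15, 1278]);
translate([1323, 278, 42]) cube([66, 15, 1278]);
translate([1421, 278, 42]) cube([66, 15, 1278]);
translate([1519, 278, 42]) cube([66, 15, 1278]);
translate([1617, 278, 42]) cube([66, 15, 1278]);
translate([1715, 278, 42]) cube([66, 15, 1278]);


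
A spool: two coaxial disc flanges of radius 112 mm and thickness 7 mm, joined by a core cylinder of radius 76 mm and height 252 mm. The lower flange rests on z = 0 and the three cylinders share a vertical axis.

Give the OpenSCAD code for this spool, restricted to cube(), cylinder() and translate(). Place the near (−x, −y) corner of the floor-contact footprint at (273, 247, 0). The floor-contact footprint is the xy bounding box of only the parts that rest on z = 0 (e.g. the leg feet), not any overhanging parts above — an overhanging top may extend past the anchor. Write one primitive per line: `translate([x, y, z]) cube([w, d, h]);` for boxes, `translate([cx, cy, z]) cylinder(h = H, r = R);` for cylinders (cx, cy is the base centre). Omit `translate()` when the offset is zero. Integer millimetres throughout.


translate([385, 359, 0]) cylinder(h = 7, r = 112);
translate([385, 359, 7]) cylinder(h = 252, r = 76);
translate([385, 359, 259]) cylinder(h = 7, r = 112);


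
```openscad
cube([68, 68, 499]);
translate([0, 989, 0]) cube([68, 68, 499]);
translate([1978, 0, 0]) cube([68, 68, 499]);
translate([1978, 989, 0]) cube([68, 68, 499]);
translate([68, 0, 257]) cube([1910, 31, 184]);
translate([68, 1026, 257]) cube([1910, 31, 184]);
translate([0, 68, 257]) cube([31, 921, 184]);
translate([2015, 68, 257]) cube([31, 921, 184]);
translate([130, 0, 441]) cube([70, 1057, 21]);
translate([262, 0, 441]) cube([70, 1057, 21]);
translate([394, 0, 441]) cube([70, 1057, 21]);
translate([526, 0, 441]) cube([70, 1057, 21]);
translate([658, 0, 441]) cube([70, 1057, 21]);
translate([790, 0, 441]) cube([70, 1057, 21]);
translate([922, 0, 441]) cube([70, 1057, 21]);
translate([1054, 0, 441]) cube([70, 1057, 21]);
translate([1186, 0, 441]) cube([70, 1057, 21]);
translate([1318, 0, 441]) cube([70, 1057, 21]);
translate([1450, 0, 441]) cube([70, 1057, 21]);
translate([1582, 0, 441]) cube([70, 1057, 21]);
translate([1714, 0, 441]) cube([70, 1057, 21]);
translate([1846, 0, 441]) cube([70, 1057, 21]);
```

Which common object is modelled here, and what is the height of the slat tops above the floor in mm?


A bed frame. The slat-top height is 462 mm.

Four posts, four rails, and a row of slats — a bed frame. Slats sit on the rails at z = 257 + 184 = 441; with slat thickness 21, the top is 462 mm.


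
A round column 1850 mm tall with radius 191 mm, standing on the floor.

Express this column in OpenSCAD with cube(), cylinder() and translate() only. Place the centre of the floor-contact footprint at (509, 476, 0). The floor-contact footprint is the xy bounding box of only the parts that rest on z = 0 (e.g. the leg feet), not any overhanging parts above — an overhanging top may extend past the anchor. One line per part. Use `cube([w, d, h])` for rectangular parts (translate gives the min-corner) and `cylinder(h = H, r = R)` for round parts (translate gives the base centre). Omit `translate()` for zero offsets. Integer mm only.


translate([509, 476, 0]) cylinder(h = 1850, r = 191);


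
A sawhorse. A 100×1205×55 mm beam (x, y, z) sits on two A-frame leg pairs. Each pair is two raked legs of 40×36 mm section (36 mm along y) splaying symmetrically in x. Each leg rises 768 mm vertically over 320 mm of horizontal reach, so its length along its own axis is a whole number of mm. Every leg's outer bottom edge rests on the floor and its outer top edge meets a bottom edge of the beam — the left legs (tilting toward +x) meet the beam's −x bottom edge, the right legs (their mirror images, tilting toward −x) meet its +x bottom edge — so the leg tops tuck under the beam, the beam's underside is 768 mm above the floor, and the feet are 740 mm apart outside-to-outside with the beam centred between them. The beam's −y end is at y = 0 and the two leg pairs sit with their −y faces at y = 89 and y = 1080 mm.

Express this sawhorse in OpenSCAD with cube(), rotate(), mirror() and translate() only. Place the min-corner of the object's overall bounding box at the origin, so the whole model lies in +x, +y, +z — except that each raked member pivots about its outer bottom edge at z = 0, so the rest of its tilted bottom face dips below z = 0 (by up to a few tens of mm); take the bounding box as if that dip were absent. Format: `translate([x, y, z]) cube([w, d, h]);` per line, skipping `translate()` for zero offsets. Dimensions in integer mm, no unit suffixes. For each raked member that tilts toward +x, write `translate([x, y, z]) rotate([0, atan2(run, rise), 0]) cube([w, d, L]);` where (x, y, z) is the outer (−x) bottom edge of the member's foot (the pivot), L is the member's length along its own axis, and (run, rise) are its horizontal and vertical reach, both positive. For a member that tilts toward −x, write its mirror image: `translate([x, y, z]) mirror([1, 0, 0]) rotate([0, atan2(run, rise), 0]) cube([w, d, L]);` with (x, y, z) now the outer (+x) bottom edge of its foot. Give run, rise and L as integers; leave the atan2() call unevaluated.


// leg length = √(320² + 768²) = 832
// right-leg outer foot x = 2·320 + 100 = 740
// beam min-corner = (320, 0, 768)
translate([320, 0, 768]) cube([100, 1205, 55]);
translate([0, 89, 0]) rotate([0, atan2(320, 768), 0]) cube([40, 36, 832]);
translate([740, 89, 0]) mirror([1, 0, 0]) rotate([0, atan2(320, 768), 0]) cube([40, 36, 832]);
translate([0, 1080, 0]) rotate([0, atan2(320, 768), 0]) cube([40, 36, 832]);
translate([740, 1080, 0]) mirror([1, 0, 0]) rotate([0, atan2(320, 768), 0]) cube([40, 36, 832]);


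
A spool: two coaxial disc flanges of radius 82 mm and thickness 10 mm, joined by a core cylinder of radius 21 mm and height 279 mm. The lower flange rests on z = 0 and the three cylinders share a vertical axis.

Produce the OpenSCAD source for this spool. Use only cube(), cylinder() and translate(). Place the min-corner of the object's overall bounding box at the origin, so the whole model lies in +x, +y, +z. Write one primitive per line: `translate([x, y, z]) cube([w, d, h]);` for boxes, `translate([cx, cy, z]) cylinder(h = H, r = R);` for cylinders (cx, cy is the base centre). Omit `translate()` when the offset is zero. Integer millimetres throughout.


translate([82, 82, 0]) cylinder(h = 10, r = 82);
translate([82, 82, 10]) cylinder(h = 279, r = 21);
translate([82, 82, 289]) cylinder(h = 10, r = 82);


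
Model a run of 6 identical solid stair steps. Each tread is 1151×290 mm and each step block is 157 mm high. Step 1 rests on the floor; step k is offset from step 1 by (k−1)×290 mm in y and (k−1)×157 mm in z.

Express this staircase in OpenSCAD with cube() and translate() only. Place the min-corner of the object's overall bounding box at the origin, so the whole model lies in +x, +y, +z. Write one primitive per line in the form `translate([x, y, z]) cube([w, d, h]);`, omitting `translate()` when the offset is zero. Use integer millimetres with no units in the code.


cube([1151, 290, 157]);
translate([0, 290, 157]) cube([1151, 290, 157]);
translate([0, 580, 314]) cube([1151, 290, 157]);
translate([0, 870, 471]) cube([1151, 290, 157]);
translate([0, 1160, 628]) cube([1151, 290, 157]);
translate([0, 1450, 785]) cube([1151, 290, 157]);


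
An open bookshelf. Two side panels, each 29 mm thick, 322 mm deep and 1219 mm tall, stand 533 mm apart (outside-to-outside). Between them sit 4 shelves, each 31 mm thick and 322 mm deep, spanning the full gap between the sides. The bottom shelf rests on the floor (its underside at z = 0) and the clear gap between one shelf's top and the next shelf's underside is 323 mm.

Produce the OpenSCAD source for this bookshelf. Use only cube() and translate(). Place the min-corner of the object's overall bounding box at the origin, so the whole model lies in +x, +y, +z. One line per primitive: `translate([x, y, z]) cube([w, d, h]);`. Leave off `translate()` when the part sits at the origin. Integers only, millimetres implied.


cube([29, 322, 1219]);
translate([504, 0, 0]) cube([29, 322, 1219]);
translate([29, 0, 0]) cube([475, 322, 31]);
translate([29, 0, 354]) cube([475, 322, 31]);
translate([29, 0, 708]) cube([475, 322, 31]);
translate([29, 0, 1062]) cube([475, 322, 31]);


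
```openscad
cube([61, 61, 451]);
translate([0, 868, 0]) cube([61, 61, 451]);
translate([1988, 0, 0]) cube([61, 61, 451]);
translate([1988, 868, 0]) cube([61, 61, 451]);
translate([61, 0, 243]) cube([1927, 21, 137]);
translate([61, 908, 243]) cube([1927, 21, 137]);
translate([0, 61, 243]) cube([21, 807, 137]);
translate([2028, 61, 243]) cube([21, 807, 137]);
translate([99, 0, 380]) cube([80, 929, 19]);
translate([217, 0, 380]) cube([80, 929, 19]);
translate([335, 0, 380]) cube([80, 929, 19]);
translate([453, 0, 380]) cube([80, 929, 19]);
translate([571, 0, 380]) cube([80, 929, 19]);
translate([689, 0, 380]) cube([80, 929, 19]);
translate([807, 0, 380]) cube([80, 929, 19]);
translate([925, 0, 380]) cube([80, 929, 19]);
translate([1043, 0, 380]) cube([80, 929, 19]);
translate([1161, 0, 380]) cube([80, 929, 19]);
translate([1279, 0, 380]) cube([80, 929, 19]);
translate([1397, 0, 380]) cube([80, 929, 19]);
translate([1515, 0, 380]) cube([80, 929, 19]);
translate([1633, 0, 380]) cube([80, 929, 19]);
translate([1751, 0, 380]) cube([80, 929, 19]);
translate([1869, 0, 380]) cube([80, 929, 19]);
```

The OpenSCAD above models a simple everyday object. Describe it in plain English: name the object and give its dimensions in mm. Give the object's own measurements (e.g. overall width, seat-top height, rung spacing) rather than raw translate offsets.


A bed frame 2049 mm long (x) by 929 mm wide (y). Four 61×61 mm corner posts, 451 mm tall, at the corners of the footprint. Four rails of 21 mm thickness and 137 mm height run between adjacent posts with their undersides at z = 243 mm, their outer faces flush with the outside of the frame (the two x-running rails run between the posts' inner faces; the two y-running rails run between the posts' inner faces). 16 slats, each 80 mm wide (x) and 19 mm thick, lie across the top of the two x-running rails, running the full 929 mm width of the frame in y; along x they sit between the end posts with a 38 mm gap after the −x posts and between neighbouring slats, leaving 39 mm before the +x posts.


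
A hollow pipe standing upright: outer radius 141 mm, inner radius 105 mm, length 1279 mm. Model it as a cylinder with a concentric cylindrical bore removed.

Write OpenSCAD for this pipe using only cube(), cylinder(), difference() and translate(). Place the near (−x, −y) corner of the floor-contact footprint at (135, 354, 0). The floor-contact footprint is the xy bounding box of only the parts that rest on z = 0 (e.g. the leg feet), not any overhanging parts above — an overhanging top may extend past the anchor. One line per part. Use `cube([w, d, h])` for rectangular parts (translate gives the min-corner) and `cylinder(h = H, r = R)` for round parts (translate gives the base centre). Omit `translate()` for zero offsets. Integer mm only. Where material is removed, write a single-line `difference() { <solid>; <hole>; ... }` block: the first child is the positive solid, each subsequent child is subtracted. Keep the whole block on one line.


difference() { translate([276, 495, 0]) cylinder(h = 1279, r = 141); translate([276, 495, 0]) cylinder(h = 1279, r = 105); }


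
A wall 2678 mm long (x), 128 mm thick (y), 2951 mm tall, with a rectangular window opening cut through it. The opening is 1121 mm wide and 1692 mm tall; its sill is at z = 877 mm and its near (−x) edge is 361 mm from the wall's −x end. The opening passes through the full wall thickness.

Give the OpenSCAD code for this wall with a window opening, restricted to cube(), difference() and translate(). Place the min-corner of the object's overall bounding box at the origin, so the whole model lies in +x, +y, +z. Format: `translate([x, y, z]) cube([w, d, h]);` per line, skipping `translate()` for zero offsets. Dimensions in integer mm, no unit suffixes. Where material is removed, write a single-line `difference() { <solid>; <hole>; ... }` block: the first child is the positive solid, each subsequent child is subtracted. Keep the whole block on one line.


difference() { cube([2678, 128, 2951]); translate([361, 0, 877]) cube([1121, 128, 1692]); }
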